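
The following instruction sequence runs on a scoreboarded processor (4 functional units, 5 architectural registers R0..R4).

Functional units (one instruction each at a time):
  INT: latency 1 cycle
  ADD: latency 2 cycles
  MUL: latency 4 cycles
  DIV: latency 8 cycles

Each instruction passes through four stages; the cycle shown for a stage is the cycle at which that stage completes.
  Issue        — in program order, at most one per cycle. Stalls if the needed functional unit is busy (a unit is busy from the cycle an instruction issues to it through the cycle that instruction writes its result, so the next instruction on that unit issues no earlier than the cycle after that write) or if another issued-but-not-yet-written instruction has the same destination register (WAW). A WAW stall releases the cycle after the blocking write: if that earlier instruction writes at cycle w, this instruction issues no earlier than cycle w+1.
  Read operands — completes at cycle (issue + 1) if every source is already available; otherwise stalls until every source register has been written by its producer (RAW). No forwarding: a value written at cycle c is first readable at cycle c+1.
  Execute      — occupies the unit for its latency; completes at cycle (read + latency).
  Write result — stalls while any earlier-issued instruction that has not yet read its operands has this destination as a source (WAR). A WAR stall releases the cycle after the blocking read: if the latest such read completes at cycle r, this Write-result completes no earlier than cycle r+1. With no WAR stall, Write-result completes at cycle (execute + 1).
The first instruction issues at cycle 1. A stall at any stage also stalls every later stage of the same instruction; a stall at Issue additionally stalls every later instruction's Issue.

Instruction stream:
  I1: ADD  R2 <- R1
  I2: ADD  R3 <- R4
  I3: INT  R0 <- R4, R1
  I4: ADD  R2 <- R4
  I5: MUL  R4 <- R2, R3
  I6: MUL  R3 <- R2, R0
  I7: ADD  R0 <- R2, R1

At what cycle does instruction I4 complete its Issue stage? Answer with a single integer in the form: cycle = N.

cycle = 11

[I1] 1/2/4/5
[I2] 6/7/9/10  (struct: ADD busy until I1 writes@5)
[I3] 7/8/9/10
[I4] 11/12/14/15  (struct: ADD busy until I2 writes@10)
[I5] 12/16/20/21  (RAW R2: wait I4 write@15)
[I6] 22/23/27/28  (struct: MUL busy until I5 writes@21)
[I7] 23/24/26/27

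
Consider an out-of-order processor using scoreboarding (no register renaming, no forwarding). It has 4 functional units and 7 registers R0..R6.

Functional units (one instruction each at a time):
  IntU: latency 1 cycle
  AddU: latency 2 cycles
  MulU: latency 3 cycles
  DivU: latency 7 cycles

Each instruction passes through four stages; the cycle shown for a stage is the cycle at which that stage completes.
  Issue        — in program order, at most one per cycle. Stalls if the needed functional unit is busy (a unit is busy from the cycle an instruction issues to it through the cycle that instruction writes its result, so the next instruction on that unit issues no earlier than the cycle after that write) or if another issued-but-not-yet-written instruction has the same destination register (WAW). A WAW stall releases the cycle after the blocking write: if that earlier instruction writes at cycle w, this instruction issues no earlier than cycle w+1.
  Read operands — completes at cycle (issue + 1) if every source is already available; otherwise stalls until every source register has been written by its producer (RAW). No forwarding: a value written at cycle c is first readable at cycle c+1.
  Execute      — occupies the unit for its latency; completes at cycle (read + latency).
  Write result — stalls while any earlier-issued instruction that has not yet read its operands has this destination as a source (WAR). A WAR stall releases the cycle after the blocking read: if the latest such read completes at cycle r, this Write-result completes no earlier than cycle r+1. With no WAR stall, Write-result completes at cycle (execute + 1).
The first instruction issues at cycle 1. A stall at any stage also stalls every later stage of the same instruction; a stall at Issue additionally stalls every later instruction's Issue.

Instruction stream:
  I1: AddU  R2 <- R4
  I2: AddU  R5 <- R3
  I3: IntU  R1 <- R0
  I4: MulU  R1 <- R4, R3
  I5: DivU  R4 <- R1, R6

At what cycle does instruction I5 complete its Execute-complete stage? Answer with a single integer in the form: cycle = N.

  I1 | 1 | 2 | 4 | 5
  I2 | 6 | 7 | 9 | 10   struct: AddU busy until I1 writes@5
  I3 | 7 | 8 | 9 | 10
  I4 | 11 | 12 | 15 | 16   WAW R1: wait I3 write@10
  I5 | 12 | 17 | 24 | 25   RAW R1: wait I4 write@16

cycle = 24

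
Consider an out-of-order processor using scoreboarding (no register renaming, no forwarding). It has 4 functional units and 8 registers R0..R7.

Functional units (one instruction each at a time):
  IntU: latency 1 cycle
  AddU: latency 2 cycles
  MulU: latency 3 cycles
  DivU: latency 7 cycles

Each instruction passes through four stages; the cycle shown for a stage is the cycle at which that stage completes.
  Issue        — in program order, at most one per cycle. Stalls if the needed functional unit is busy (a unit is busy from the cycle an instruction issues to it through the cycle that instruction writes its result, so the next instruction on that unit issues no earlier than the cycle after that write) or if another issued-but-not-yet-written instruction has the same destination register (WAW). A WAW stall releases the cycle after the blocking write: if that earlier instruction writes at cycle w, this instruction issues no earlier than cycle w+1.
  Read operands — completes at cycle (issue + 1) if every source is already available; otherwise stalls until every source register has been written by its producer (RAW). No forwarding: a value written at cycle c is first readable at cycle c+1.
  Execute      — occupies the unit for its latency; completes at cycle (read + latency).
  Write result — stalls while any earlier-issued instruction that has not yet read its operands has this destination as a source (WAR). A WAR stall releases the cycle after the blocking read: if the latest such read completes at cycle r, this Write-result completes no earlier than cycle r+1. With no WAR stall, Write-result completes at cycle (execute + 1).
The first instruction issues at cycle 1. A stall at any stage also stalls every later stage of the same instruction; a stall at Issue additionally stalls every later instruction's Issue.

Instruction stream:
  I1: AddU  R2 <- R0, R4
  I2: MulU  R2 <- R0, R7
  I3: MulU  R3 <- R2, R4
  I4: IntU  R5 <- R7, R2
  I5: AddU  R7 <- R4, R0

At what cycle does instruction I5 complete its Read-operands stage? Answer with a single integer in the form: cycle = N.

[I1] 1/2/4/5
[I2] 6/7/10/11  (WAW R2: wait I1 write@5)
[I3] 12/13/16/17  (struct: MulU busy until I2 writes@11)
[I4] 13/14/15/16
[I5] 14/15/17/18

cycle = 15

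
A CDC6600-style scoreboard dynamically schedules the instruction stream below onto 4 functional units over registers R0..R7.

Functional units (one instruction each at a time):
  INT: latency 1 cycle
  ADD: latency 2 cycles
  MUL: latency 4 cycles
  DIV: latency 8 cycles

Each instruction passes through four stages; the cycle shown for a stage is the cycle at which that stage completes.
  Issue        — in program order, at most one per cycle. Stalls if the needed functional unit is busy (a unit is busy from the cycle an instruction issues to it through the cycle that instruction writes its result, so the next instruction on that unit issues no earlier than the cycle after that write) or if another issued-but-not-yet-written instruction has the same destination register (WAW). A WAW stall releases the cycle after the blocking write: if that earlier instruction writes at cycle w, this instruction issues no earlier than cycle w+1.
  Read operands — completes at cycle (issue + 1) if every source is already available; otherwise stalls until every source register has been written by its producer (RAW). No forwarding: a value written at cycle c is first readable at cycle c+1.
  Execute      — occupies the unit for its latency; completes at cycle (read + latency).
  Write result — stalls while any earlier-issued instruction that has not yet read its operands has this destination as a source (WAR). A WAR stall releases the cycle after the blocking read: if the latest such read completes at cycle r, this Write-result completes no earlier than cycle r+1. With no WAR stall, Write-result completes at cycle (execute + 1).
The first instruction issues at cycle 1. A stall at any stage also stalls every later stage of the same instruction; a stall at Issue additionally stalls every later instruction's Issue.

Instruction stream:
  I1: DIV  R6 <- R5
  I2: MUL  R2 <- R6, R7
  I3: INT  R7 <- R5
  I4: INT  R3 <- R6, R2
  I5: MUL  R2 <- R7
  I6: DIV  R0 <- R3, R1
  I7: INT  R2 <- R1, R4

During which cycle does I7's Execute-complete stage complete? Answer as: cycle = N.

[I1] 1/2/10/11
[I2] 2/12/16/17  (RAW R6: wait I1 write@11)
[I3] 3/4/5/13  (WAR R7: wait I2 read@12)
[I4] 14/18/19/20  (struct: INT busy until I3 writes@13; RAW R2: wait I2 write@17)
[I5] 18/19/23/24  (struct: MUL busy until I2 writes@17)
[I6] 19/21/29/30  (RAW R3: wait I4 write@20)
[I7] 25/26/27/28  (WAW R2: wait I5 write@24)

cycle = 27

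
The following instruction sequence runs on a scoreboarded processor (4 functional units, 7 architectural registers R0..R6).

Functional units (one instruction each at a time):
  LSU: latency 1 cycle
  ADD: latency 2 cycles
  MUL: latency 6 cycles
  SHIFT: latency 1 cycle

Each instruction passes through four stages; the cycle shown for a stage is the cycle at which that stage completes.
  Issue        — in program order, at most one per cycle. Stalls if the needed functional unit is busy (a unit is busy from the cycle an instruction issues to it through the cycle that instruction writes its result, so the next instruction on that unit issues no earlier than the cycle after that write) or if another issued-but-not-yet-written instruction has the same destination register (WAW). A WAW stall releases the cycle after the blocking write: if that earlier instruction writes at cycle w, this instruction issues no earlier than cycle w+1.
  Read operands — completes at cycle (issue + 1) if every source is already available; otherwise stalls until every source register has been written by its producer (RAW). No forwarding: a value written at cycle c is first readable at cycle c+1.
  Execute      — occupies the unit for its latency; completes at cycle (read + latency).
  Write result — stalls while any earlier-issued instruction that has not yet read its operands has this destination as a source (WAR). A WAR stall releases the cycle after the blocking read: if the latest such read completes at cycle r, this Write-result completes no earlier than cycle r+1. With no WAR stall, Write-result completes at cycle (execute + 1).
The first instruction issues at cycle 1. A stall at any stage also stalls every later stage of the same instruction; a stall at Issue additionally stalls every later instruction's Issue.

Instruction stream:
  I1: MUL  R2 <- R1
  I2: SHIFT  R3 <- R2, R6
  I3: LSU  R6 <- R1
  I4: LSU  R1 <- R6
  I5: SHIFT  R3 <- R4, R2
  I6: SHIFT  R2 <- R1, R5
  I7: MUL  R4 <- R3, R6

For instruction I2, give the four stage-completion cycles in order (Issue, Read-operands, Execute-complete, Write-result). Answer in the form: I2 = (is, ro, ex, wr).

I2 = (2, 10, 11, 12)

c1: I1 dispatched to MUL
c2: I1 operands ready, I2 dispatched to SHIFT
c3: I3 dispatched to LSU
c4: I3 operands ready
c5: I3 complete
c8: I1 complete
c9: R2←I1
c10: I2 operands ready
c11: I2 complete, R6←I3
c12: R3←I2, I4 dispatched to LSU
c13: I4 operands ready, I5 dispatched to SHIFT
c14: I4 complete, I5 operands ready
c15: R1←I4, I5 complete
c16: R3←I5
c17: I6 dispatched to SHIFT
c18: I6 operands ready, I7 dispatched to MUL
c19: I6 complete, I7 operands ready
c20: R2←I6
c25: I7 complete
c26: R4←I7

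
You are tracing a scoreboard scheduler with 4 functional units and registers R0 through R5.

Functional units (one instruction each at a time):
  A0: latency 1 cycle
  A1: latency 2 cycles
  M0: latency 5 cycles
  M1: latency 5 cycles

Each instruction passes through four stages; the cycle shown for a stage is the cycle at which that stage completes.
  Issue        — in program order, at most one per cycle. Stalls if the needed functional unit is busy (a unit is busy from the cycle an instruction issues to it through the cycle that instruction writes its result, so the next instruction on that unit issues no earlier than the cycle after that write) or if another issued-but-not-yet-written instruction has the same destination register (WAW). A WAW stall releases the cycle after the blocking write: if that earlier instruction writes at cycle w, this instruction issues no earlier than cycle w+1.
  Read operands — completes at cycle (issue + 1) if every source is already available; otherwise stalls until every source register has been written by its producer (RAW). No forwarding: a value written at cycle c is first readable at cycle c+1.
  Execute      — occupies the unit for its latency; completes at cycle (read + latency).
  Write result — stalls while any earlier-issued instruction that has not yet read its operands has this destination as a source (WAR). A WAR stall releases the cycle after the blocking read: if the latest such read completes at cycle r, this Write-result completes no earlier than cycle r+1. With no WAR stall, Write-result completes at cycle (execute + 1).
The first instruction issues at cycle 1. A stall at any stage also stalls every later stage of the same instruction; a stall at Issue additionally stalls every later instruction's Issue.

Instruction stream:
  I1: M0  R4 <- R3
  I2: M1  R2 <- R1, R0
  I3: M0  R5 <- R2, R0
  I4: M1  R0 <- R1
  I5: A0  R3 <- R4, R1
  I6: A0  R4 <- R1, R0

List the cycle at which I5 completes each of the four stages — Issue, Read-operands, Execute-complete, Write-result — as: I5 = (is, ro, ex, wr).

I5 = (11, 12, 13, 14)

[1] I1 issues→M0
[2] I1 reads, I2 issues→M1
[3] I2 reads
[7] I1 exec-done
[8] I1 writes R4, I2 exec-done
[9] I2 writes R2, I3 issues→M0
[10] I3 reads, I4 issues→M1
[11] I4 reads, I5 issues→A0
[12] I5 reads
[13] I5 exec-done
[14] I5 writes R3
[15] I3 exec-done, I6 issues→A0
[16] I3 writes R5, I4 exec-done
[17] I4 writes R0
[18] I6 reads
[19] I6 exec-done
[20] I6 writes R4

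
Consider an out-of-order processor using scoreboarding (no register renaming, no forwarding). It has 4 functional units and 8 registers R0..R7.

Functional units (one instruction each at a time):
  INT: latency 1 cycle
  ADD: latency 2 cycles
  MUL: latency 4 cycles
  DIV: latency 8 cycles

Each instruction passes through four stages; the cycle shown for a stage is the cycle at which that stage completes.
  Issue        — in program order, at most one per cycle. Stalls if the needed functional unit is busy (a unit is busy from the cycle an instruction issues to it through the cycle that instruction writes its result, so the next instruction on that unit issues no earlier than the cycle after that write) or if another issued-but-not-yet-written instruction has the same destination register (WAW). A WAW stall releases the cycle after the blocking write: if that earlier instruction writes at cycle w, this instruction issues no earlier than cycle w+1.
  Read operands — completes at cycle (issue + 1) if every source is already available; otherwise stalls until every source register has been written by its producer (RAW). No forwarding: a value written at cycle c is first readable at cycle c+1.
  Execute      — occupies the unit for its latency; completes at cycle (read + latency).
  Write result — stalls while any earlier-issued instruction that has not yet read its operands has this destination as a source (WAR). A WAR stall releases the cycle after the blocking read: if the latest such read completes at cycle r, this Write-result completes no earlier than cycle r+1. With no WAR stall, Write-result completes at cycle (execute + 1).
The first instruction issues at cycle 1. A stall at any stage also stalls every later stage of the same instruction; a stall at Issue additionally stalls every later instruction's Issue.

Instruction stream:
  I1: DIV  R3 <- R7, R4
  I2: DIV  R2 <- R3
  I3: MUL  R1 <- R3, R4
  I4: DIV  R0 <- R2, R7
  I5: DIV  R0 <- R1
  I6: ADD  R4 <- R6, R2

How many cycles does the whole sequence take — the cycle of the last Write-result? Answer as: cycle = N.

t=1  I1 dispatched to DIV
t=2  I1 operands ready
t=10  I1 complete
t=11  R3←I1
t=12  I2 dispatched to DIV
t=13  I2 operands ready · I3 dispatched to MUL
t=14  I3 operands ready
t=18  I3 complete
t=19  R1←I3
t=21  I2 complete
t=22  R2←I2
t=23  I4 dispatched to DIV
t=24  I4 operands ready
t=32  I4 complete
t=33  R0←I4
t=34  I5 dispatched to DIV
t=35  I5 operands ready · I6 dispatched to ADD
t=36  I6 operands ready
t=38  I6 complete
t=39  R4←I6
t=43  I5 complete
t=44  R0←I5

cycle = 44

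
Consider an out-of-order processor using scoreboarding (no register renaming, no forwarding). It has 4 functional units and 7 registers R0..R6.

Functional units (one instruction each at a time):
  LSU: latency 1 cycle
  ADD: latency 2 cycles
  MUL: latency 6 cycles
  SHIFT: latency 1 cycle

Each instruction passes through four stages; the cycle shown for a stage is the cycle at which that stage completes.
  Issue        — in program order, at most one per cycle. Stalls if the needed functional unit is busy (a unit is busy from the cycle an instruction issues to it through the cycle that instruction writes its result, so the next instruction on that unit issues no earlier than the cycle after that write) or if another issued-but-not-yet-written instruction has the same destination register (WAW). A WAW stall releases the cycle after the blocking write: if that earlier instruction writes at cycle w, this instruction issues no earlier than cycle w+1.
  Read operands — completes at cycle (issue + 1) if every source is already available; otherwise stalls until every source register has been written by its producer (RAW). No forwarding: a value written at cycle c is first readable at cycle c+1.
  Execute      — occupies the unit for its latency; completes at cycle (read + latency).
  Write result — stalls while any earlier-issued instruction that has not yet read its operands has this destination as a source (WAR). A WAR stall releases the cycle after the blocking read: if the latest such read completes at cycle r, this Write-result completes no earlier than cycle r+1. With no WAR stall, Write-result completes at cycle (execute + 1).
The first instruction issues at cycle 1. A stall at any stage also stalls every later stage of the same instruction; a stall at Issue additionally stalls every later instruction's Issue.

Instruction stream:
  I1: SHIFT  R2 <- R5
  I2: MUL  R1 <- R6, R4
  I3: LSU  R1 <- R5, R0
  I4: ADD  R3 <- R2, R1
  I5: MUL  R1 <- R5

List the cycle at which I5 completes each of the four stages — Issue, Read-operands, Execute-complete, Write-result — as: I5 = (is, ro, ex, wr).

I5 = (15, 16, 22, 23)

c1: I1 issues→SHIFT
c2: I1 reads | I2 issues→MUL
c3: I1 exec-done | I2 reads
c4: I1 writes R2
c9: I2 exec-done
c10: I2 writes R1
c11: I3 issues→LSU
c12: I3 reads | I4 issues→ADD
c13: I3 exec-done
c14: I3 writes R1
c15: I4 reads | I5 issues→MUL
c16: I5 reads
c17: I4 exec-done
c18: I4 writes R3
c22: I5 exec-done
c23: I5 writes R1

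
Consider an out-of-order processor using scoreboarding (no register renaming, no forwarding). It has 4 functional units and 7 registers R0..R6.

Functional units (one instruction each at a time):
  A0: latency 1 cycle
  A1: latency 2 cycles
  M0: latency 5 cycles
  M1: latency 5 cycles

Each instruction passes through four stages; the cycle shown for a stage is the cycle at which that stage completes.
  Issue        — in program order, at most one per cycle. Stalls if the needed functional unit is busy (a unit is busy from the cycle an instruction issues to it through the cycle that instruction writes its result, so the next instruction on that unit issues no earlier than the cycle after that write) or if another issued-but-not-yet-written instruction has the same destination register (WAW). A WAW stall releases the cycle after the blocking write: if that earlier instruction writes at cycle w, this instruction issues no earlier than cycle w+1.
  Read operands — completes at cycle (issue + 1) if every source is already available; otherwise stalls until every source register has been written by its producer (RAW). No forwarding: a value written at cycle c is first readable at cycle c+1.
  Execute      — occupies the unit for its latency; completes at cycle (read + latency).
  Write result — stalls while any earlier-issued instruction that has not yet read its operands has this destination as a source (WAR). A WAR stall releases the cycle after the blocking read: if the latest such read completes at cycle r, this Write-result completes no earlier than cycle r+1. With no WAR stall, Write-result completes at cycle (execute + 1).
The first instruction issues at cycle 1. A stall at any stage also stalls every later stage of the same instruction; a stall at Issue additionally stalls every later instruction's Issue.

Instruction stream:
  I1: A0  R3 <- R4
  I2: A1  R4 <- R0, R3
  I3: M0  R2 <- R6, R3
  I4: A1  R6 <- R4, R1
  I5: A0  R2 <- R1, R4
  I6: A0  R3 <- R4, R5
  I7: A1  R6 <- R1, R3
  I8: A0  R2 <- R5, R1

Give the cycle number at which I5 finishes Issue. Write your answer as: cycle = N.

[1] issue I1 (A0)
[2] I1 read-ops | issue I2 (A1)
[3] I1 finished on A0 | issue I3 (M0)
[4] I1→R3
[5] I2 read-ops | I3 read-ops
[7] I2 finished on A1
[8] I2→R4
[9] issue I4 (A1)
[10] I3 finished on M0 | I4 read-ops
[11] I3→R2
[12] I4 finished on A1 | issue I5 (A0)
[13] I4→R6 | I5 read-ops
[14] I5 finished on A0
[15] I5→R2
[16] issue I6 (A0)
[17] I6 read-ops | issue I7 (A1)
[18] I6 finished on A0
[19] I6→R3
[20] I7 read-ops | issue I8 (A0)
[21] I8 read-ops
[22] I7 finished on A1 | I8 finished on A0
[23] I7→R6 | I8→R2

cycle = 12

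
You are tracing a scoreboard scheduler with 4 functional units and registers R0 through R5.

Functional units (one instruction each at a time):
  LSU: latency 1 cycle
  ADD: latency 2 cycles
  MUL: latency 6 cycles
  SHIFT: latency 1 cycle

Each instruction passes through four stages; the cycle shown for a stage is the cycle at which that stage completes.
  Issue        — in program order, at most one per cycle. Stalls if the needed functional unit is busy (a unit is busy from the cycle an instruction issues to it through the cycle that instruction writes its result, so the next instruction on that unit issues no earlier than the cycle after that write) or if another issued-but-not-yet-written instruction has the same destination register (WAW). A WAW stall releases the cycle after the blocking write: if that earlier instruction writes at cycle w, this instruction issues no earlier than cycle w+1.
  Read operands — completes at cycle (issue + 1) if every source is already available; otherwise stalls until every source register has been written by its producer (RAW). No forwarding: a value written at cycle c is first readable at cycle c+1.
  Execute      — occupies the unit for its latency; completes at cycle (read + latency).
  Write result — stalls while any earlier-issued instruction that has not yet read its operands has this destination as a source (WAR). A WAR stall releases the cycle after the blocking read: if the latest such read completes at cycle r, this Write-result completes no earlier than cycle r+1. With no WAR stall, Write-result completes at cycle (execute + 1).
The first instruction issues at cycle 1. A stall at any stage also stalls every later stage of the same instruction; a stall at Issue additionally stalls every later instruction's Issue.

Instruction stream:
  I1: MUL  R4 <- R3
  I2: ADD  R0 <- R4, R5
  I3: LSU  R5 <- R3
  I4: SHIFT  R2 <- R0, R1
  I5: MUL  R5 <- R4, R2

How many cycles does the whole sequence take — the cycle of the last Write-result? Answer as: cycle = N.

cycle = 24

I1: IS=1 RO=2 EX=8 WR=9
I2: IS=2 RO=10 EX=12 WR=13  [RAW R4: wait I1 write@9]
I3: IS=3 RO=4 EX=5 WR=11  [WAR R5: wait I2 read@10]
I4: IS=4 RO=14 EX=15 WR=16  [RAW R0: wait I2 write@13]
I5: IS=12 RO=17 EX=23 WR=24  [WAW R5: wait I3 write@11; RAW R2: wait I4 write@16]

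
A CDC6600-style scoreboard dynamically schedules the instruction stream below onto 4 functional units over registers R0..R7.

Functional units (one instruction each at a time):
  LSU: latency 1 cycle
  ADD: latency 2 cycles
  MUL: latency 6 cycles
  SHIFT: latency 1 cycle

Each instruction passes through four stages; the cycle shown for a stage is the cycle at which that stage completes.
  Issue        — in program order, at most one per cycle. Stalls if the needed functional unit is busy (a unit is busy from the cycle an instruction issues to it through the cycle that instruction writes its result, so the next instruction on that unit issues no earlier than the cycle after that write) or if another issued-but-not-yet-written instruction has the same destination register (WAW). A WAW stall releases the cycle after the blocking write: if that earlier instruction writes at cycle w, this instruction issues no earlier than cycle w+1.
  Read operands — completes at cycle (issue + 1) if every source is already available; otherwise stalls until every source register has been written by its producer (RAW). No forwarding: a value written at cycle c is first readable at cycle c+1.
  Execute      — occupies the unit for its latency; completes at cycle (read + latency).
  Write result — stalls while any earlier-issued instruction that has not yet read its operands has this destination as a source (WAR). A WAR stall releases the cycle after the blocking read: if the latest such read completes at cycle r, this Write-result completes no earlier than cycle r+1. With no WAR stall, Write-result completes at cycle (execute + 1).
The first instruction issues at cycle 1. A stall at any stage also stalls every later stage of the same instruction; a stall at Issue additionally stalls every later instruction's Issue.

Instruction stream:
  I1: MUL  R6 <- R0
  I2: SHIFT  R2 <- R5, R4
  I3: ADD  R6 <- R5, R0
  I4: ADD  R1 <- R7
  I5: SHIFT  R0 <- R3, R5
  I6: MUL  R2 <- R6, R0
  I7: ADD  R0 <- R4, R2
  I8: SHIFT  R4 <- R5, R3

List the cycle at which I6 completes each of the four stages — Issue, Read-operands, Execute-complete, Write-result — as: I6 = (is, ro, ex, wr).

I1 -> (1, 2, 8, 9)
I2 -> (2, 3, 4, 5)
I3 -> (10, 11, 13, 14)  // WAW R6: wait I1 write@9
I4 -> (15, 16, 18, 19)  // struct: ADD busy until I3 writes@14
I5 -> (16, 17, 18, 19)
I6 -> (17, 20, 26, 27)  // RAW R0: wait I5 write@19
I7 -> (20, 28, 30, 31)  // WAW R0: wait I5 write@19, RAW R2: wait I6 write@27
I8 -> (21, 22, 23, 29)  // WAR R4: wait I7 read@28

I6 = (17, 20, 26, 27)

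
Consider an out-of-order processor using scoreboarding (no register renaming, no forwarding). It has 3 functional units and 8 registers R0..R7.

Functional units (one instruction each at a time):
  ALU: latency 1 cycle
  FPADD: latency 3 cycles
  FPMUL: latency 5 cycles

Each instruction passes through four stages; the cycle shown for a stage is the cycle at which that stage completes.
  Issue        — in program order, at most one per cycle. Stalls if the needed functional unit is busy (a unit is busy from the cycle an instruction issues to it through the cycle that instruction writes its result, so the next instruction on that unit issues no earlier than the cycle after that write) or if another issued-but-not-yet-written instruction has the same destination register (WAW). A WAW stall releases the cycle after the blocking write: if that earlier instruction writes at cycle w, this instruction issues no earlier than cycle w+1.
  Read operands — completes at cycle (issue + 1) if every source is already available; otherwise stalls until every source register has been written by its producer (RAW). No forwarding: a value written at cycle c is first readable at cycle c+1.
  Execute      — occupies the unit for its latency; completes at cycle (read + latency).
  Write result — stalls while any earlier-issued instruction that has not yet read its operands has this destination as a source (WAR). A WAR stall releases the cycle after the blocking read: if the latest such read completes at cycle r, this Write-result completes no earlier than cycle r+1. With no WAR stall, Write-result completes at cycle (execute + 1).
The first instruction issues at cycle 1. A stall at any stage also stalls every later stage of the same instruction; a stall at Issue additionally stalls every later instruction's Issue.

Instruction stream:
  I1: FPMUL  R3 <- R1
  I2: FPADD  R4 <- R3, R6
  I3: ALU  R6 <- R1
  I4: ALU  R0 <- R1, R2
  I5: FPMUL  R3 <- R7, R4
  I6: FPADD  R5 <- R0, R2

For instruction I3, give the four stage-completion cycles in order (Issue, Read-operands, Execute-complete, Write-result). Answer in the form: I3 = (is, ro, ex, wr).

[I1] 1/2/7/8
[I2] 2/9/12/13  (RAW R3: wait I1 write@8)
[I3] 3/4/5/10  (WAR R6: wait I2 read@9)
[I4] 11/12/13/14  (struct: ALU busy until I3 writes@10)
[I5] 12/14/19/20  (RAW R4: wait I2 write@13)
[I6] 14/15/18/19  (struct: FPADD busy until I2 writes@13)

I3 = (3, 4, 5, 10)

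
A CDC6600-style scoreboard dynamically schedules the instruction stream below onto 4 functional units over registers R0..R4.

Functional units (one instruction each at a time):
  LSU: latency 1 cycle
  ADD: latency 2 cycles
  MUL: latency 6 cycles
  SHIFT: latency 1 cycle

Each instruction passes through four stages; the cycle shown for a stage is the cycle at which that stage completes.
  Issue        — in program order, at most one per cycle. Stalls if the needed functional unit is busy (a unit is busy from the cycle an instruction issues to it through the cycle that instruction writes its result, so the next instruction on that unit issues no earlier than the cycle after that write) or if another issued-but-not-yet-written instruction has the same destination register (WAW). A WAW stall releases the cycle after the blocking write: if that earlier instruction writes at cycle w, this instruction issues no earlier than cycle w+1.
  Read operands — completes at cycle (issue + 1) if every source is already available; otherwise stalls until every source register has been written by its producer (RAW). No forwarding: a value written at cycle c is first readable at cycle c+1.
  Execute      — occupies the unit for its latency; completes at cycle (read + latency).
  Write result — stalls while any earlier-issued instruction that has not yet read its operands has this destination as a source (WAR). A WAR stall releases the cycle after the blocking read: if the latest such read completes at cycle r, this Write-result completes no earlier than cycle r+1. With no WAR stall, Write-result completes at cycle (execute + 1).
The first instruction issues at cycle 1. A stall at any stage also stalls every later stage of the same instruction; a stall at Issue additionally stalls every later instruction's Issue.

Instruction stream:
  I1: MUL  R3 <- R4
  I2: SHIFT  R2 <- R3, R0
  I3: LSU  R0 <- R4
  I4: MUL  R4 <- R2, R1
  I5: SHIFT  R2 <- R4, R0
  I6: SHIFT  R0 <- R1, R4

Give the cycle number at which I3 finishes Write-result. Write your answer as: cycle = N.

1) issue 1, read 2, done 8, write 9
2) issue 2, read 10, done 11, write 12  <RAW R3: wait I1 write@9>
3) issue 3, read 4, done 5, write 11  <WAR R0: wait I2 read@10>
4) issue 10, read 13, done 19, write 20  <struct: MUL busy until I1 writes@9 / RAW R2: wait I2 write@12>
5) issue 13, read 21, done 22, write 23  <struct: SHIFT busy until I2 writes@12 / RAW R4: wait I4 write@20>
6) issue 24, read 25, done 26, write 27  <struct: SHIFT busy until I5 writes@23>

cycle = 11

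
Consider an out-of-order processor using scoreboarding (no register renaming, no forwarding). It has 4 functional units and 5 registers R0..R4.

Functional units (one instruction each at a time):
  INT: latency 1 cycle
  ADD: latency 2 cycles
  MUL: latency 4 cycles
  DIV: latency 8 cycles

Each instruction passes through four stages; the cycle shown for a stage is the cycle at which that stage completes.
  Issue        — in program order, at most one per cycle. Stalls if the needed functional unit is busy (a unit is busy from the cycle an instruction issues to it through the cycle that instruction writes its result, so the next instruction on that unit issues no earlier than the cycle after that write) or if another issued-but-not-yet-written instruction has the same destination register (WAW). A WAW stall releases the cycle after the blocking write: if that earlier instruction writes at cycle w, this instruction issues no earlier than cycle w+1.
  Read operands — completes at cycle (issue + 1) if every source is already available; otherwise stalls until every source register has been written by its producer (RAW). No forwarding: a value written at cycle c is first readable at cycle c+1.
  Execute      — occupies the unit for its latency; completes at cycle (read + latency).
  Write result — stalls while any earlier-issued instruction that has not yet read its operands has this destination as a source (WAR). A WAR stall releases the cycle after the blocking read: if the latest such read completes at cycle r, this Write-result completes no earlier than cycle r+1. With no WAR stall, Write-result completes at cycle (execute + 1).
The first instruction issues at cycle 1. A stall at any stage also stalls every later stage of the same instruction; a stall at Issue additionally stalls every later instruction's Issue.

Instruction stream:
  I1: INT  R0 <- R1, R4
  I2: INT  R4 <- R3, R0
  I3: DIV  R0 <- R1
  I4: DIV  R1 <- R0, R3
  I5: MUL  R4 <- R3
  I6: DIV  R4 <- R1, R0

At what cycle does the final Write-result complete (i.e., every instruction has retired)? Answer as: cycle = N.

cycle = 38

[1] I1 issues→INT
[2] I1 reads
[3] I1 exec-done
[4] I1 writes R0
[5] I2 issues→INT
[6] I2 reads · I3 issues→DIV
[7] I2 exec-done · I3 reads
[8] I2 writes R4
[15] I3 exec-done
[16] I3 writes R0
[17] I4 issues→DIV
[18] I4 reads · I5 issues→MUL
[19] I5 reads
[23] I5 exec-done
[24] I5 writes R4
[26] I4 exec-done
[27] I4 writes R1
[28] I6 issues→DIV
[29] I6 reads
[37] I6 exec-done
[38] I6 writes R4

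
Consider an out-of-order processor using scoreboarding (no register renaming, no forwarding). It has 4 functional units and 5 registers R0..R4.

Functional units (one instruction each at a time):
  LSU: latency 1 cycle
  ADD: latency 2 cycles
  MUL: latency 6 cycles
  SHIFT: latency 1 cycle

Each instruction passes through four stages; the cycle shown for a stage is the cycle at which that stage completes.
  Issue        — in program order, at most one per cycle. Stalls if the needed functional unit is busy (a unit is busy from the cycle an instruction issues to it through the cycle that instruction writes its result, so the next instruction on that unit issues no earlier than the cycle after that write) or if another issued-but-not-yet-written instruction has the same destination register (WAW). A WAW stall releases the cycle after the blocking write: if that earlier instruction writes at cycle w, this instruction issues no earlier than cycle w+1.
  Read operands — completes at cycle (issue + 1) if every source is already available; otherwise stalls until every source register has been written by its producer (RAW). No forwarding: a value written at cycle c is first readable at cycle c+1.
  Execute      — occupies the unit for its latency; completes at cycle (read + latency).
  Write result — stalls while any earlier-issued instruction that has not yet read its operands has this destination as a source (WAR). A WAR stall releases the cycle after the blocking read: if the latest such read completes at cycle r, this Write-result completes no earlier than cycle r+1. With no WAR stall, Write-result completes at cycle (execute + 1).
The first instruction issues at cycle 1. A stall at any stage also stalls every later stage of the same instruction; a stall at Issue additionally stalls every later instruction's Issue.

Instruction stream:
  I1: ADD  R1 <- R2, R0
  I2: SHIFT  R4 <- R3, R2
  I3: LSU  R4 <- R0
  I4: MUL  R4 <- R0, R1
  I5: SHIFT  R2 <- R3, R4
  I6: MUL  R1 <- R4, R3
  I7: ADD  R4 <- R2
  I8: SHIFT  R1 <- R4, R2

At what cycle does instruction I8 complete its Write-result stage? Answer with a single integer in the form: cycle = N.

  I1 | 1 | 2 | 4 | 5
  I2 | 2 | 3 | 4 | 5
  I3 | 6 | 7 | 8 | 9   WAW R4: wait I2 write@5
  I4 | 10 | 11 | 17 | 18   WAW R4: wait I3 write@9
  I5 | 11 | 19 | 20 | 21   RAW R4: wait I4 write@18
  I6 | 19 | 20 | 26 | 27   struct: MUL busy until I4 writes@18
  I7 | 20 | 22 | 24 | 25   RAW R2: wait I5 write@21
  I8 | 28 | 29 | 30 | 31   WAW R1: wait I6 write@27

cycle = 31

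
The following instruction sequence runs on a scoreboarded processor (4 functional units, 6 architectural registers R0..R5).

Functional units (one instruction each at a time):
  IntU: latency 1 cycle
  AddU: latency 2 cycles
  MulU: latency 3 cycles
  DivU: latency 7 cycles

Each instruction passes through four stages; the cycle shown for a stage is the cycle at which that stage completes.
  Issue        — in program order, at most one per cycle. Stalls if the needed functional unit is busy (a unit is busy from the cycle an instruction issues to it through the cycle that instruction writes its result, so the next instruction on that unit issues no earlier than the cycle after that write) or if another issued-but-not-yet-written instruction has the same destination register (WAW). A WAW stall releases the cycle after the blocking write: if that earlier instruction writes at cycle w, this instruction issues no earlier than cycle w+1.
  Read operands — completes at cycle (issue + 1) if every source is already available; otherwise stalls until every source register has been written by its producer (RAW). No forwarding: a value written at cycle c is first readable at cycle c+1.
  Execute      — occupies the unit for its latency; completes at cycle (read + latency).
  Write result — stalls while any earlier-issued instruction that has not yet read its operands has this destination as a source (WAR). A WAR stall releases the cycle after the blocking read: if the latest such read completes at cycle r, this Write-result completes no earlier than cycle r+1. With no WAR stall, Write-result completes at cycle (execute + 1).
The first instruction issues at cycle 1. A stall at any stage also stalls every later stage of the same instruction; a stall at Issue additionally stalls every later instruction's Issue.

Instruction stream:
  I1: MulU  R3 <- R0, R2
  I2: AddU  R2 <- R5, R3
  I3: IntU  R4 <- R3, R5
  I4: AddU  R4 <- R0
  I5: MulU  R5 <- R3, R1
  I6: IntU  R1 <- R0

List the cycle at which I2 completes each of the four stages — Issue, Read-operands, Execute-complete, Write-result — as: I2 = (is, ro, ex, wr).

I1: IS=1 RO=2 EX=5 WR=6
I2: IS=2 RO=7 EX=9 WR=10  [RAW R3: wait I1 write@6]
I3: IS=3 RO=7 EX=8 WR=9  [RAW R3: wait I1 write@6]
I4: IS=11 RO=12 EX=14 WR=15  [struct: AddU busy until I2 writes@10]
I5: IS=12 RO=13 EX=16 WR=17
I6: IS=13 RO=14 EX=15 WR=16

I2 = (2, 7, 9, 10)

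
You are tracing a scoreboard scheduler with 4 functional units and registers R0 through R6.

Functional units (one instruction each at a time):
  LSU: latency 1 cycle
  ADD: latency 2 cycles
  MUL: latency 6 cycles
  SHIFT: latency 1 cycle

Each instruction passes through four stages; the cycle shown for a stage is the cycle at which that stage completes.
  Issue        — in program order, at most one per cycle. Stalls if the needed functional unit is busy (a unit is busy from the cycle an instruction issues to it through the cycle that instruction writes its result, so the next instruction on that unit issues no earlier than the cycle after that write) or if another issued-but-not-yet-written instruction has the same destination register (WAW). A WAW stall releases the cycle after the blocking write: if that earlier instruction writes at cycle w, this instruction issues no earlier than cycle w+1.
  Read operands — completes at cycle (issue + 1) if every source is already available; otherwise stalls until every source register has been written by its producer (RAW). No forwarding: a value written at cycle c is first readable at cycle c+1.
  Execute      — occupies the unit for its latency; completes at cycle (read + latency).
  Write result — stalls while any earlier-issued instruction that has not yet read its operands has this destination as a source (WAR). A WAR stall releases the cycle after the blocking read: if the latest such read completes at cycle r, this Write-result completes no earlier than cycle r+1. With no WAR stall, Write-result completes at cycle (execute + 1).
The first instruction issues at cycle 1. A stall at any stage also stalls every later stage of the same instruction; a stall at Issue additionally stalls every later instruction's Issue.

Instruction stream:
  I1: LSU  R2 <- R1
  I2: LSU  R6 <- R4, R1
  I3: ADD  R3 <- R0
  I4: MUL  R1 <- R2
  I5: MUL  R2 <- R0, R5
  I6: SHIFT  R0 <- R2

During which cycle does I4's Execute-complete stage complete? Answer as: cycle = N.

1) issue 1, read 2, done 3, write 4
2) issue 5, read 6, done 7, write 8  <struct: LSU busy until I1 writes@4>
3) issue 6, read 7, done 9, write 10
4) issue 7, read 8, done 14, write 15
5) issue 16, read 17, done 23, write 24  <struct: MUL busy until I4 writes@15>
6) issue 17, read 25, done 26, write 27  <RAW R2: wait I5 write@24>

cycle = 14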